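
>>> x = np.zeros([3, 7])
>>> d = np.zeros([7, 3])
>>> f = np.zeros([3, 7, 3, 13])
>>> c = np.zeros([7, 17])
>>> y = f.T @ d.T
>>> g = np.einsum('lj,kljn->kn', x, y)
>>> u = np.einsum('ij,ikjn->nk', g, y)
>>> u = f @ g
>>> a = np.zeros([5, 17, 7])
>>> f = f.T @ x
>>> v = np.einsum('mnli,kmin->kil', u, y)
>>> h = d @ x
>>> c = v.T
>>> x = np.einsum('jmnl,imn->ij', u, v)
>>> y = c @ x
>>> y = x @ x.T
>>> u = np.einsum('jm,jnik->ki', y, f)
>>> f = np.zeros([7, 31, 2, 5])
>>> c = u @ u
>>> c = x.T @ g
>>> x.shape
(13, 3)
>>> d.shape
(7, 3)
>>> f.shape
(7, 31, 2, 5)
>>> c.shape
(3, 7)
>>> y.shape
(13, 13)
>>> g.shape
(13, 7)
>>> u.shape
(7, 7)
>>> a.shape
(5, 17, 7)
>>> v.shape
(13, 7, 3)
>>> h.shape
(7, 7)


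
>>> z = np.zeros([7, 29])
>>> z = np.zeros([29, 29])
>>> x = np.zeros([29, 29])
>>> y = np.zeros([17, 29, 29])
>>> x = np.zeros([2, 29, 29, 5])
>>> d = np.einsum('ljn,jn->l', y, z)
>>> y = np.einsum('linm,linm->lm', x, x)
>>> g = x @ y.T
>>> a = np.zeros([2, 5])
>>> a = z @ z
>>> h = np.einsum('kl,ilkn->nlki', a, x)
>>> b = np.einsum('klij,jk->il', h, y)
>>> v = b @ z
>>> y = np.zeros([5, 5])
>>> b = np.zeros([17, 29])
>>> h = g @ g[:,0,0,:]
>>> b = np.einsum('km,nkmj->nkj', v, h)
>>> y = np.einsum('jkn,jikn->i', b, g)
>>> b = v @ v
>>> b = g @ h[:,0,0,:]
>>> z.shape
(29, 29)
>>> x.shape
(2, 29, 29, 5)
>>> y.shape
(29,)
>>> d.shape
(17,)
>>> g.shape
(2, 29, 29, 2)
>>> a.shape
(29, 29)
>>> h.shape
(2, 29, 29, 2)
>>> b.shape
(2, 29, 29, 2)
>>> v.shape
(29, 29)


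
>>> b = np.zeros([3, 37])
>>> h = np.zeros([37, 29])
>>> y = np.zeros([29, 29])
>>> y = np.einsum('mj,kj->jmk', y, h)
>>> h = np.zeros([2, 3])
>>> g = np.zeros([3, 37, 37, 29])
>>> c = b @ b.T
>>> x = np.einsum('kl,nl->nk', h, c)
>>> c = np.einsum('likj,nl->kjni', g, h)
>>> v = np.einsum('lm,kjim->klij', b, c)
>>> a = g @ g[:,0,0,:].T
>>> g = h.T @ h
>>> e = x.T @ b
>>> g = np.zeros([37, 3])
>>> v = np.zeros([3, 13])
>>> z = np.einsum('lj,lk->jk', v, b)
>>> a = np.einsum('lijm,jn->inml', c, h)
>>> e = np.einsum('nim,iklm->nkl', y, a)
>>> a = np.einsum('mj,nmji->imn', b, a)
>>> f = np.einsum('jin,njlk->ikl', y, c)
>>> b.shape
(3, 37)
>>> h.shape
(2, 3)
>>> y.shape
(29, 29, 37)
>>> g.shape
(37, 3)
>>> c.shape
(37, 29, 2, 37)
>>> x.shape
(3, 2)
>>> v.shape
(3, 13)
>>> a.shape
(37, 3, 29)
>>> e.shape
(29, 3, 37)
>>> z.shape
(13, 37)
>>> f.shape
(29, 37, 2)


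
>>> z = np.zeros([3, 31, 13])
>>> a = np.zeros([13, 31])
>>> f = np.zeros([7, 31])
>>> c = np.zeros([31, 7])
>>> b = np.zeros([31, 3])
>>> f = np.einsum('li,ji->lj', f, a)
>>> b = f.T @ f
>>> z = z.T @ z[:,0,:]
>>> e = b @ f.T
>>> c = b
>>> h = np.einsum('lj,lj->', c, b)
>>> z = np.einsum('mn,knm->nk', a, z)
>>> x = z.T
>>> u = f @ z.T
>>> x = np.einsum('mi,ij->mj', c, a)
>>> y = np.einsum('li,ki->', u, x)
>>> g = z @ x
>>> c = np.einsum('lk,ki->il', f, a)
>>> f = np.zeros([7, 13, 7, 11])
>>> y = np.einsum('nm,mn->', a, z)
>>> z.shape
(31, 13)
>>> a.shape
(13, 31)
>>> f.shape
(7, 13, 7, 11)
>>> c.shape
(31, 7)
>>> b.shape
(13, 13)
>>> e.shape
(13, 7)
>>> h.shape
()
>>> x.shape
(13, 31)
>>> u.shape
(7, 31)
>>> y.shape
()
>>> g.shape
(31, 31)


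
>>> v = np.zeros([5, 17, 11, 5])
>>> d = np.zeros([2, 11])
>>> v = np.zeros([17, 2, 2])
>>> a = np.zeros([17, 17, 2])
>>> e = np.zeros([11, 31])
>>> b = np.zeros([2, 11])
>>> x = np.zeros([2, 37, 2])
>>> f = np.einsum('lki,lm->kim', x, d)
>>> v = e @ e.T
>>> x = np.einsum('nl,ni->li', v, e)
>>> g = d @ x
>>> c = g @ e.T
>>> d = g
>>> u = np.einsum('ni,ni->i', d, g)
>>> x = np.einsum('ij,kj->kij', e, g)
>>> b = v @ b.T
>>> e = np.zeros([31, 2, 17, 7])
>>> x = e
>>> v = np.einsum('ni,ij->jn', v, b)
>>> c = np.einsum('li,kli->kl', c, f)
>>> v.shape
(2, 11)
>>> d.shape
(2, 31)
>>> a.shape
(17, 17, 2)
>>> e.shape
(31, 2, 17, 7)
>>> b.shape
(11, 2)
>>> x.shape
(31, 2, 17, 7)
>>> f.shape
(37, 2, 11)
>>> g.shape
(2, 31)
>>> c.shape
(37, 2)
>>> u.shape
(31,)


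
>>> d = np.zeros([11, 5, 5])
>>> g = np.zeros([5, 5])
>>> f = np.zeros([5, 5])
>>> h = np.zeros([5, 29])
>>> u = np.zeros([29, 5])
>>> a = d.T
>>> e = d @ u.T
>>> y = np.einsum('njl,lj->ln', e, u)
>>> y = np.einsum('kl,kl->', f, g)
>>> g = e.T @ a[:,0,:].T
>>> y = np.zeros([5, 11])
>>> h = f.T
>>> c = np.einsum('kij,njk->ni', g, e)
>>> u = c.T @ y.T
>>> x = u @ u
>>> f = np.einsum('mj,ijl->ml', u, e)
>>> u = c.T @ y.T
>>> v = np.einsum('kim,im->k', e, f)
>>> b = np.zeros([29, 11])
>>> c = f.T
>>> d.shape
(11, 5, 5)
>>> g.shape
(29, 5, 5)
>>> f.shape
(5, 29)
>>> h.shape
(5, 5)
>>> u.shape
(5, 5)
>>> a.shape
(5, 5, 11)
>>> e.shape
(11, 5, 29)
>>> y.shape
(5, 11)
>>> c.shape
(29, 5)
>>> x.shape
(5, 5)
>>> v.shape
(11,)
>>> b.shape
(29, 11)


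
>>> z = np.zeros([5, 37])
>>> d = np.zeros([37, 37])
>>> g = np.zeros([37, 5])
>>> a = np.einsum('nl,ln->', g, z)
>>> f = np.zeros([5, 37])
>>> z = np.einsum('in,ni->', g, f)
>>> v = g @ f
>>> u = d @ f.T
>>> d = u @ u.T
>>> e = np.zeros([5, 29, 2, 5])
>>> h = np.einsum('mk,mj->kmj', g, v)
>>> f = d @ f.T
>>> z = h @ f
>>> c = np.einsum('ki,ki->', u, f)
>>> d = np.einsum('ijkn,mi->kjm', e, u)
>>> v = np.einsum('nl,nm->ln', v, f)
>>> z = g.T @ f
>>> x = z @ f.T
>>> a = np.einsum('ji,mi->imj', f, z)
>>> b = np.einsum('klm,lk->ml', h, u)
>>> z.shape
(5, 5)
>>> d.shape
(2, 29, 37)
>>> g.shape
(37, 5)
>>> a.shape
(5, 5, 37)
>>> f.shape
(37, 5)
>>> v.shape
(37, 37)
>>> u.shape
(37, 5)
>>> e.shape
(5, 29, 2, 5)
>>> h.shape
(5, 37, 37)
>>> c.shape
()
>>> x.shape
(5, 37)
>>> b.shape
(37, 37)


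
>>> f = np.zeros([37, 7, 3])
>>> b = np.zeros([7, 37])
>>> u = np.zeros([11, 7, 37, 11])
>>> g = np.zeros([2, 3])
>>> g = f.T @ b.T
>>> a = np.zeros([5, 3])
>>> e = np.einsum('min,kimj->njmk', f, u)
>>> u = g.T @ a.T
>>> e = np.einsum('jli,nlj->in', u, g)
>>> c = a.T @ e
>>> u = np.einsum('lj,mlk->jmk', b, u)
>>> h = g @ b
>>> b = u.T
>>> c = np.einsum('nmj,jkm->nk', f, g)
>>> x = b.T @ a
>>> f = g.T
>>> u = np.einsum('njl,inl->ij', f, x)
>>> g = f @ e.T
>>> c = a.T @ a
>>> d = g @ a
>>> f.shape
(7, 7, 3)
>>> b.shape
(5, 7, 37)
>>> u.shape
(37, 7)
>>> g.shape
(7, 7, 5)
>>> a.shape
(5, 3)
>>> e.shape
(5, 3)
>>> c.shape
(3, 3)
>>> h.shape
(3, 7, 37)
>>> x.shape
(37, 7, 3)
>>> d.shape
(7, 7, 3)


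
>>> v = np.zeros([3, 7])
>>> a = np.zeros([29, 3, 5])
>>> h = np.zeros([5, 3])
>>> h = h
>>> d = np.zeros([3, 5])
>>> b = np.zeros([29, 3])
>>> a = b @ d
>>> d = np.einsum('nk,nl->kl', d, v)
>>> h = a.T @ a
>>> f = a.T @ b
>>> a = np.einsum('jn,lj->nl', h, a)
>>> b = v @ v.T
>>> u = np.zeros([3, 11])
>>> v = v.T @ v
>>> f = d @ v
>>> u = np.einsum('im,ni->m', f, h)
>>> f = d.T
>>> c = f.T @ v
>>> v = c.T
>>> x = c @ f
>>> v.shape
(7, 5)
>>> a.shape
(5, 29)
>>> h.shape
(5, 5)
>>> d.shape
(5, 7)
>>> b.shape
(3, 3)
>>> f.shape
(7, 5)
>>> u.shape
(7,)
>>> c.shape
(5, 7)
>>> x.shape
(5, 5)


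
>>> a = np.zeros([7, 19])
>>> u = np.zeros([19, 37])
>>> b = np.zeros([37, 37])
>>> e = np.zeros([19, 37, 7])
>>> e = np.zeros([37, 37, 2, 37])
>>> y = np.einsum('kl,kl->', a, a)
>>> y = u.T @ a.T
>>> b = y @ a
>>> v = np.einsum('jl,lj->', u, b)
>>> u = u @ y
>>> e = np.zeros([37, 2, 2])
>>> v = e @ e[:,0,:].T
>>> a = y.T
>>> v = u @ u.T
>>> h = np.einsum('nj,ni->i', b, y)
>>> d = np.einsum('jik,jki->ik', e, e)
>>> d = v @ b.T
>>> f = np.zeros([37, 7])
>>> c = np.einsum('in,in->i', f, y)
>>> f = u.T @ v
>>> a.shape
(7, 37)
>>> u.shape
(19, 7)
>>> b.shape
(37, 19)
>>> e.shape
(37, 2, 2)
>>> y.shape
(37, 7)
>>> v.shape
(19, 19)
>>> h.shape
(7,)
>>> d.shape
(19, 37)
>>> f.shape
(7, 19)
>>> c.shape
(37,)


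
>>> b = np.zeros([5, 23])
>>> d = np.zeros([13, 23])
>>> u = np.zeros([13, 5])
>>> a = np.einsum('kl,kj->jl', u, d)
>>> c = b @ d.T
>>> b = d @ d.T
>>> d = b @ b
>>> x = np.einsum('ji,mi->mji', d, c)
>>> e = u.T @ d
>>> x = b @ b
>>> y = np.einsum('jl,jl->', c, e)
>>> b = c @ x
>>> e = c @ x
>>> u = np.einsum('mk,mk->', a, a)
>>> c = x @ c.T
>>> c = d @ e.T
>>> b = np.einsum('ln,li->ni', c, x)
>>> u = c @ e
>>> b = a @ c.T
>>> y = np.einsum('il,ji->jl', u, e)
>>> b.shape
(23, 13)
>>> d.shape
(13, 13)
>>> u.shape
(13, 13)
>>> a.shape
(23, 5)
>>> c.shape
(13, 5)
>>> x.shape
(13, 13)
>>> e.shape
(5, 13)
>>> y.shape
(5, 13)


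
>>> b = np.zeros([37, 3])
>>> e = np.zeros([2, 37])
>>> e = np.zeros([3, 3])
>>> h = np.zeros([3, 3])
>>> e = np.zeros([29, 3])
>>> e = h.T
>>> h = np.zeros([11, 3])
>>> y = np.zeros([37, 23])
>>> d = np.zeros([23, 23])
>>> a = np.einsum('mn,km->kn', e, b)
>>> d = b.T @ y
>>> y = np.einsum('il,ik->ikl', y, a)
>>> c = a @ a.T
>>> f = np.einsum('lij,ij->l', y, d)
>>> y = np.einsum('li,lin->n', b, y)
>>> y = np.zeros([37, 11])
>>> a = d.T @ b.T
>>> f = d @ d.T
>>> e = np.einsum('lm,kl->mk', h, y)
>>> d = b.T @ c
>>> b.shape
(37, 3)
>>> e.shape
(3, 37)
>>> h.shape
(11, 3)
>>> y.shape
(37, 11)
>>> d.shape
(3, 37)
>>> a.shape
(23, 37)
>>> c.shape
(37, 37)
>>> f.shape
(3, 3)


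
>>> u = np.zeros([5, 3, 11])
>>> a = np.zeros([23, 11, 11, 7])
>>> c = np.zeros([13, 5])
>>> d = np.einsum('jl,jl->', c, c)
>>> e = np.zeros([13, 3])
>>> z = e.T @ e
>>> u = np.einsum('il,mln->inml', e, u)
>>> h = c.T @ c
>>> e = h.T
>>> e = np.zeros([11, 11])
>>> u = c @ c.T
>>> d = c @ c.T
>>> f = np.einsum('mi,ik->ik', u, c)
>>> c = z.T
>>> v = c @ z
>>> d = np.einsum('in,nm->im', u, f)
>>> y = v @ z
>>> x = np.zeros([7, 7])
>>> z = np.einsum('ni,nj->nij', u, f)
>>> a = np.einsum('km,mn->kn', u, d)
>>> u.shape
(13, 13)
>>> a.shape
(13, 5)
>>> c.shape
(3, 3)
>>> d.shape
(13, 5)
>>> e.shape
(11, 11)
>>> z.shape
(13, 13, 5)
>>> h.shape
(5, 5)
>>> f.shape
(13, 5)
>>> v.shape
(3, 3)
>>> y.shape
(3, 3)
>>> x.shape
(7, 7)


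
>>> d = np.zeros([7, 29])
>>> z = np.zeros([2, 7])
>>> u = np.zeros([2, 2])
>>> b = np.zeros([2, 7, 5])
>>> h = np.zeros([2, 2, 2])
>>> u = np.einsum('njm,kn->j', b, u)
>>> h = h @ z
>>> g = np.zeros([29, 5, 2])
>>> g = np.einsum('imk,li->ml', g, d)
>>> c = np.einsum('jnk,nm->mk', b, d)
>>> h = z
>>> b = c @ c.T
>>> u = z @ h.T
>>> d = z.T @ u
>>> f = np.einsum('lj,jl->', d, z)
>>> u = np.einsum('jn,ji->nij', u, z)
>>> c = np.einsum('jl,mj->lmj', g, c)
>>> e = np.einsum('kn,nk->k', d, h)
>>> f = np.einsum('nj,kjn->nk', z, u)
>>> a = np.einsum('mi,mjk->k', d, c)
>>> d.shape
(7, 2)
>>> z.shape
(2, 7)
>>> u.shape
(2, 7, 2)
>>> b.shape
(29, 29)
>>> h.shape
(2, 7)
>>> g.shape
(5, 7)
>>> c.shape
(7, 29, 5)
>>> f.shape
(2, 2)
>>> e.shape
(7,)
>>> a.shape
(5,)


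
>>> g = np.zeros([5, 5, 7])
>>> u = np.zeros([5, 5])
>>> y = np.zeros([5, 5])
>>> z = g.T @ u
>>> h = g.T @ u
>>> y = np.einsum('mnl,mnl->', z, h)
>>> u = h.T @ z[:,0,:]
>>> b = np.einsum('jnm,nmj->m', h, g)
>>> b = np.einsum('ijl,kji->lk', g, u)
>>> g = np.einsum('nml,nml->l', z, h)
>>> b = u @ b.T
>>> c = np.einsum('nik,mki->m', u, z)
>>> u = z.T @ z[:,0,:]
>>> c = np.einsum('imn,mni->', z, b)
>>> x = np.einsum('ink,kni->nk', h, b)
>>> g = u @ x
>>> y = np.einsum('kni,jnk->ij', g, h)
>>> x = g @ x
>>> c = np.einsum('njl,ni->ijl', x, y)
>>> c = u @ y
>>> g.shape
(5, 5, 5)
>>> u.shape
(5, 5, 5)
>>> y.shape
(5, 7)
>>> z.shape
(7, 5, 5)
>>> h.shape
(7, 5, 5)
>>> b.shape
(5, 5, 7)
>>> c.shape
(5, 5, 7)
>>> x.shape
(5, 5, 5)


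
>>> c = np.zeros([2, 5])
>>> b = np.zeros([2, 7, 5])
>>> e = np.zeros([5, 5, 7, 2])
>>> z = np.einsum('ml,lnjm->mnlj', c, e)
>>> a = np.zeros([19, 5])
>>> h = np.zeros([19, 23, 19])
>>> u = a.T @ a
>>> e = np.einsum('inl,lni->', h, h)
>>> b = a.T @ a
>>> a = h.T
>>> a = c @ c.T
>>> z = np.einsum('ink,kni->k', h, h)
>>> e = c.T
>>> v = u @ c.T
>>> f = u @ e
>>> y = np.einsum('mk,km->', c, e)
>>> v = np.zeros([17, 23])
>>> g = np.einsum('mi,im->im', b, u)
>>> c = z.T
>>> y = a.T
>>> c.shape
(19,)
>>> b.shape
(5, 5)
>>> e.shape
(5, 2)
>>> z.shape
(19,)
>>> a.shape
(2, 2)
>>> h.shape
(19, 23, 19)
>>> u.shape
(5, 5)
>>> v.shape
(17, 23)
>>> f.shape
(5, 2)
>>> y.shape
(2, 2)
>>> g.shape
(5, 5)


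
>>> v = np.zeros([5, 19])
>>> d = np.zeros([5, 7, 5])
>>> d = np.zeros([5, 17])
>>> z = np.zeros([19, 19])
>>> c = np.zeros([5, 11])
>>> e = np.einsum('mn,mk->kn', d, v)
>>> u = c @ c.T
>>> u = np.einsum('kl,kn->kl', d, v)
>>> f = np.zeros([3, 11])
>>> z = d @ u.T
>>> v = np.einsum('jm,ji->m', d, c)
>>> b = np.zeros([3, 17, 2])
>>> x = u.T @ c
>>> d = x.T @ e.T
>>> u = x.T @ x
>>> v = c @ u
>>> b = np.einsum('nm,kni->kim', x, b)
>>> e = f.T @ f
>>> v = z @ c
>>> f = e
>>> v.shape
(5, 11)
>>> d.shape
(11, 19)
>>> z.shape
(5, 5)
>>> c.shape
(5, 11)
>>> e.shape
(11, 11)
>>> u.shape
(11, 11)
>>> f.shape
(11, 11)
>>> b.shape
(3, 2, 11)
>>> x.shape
(17, 11)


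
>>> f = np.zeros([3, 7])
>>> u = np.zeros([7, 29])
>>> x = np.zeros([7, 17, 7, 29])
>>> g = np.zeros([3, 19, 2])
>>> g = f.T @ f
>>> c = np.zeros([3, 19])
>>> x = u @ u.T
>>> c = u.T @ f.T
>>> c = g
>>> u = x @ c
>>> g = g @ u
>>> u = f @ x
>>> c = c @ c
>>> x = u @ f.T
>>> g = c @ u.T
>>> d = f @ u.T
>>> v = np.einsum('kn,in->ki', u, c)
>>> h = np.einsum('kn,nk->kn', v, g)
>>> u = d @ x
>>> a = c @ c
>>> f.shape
(3, 7)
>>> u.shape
(3, 3)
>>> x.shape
(3, 3)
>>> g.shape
(7, 3)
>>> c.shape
(7, 7)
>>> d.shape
(3, 3)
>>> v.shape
(3, 7)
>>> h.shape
(3, 7)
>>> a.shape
(7, 7)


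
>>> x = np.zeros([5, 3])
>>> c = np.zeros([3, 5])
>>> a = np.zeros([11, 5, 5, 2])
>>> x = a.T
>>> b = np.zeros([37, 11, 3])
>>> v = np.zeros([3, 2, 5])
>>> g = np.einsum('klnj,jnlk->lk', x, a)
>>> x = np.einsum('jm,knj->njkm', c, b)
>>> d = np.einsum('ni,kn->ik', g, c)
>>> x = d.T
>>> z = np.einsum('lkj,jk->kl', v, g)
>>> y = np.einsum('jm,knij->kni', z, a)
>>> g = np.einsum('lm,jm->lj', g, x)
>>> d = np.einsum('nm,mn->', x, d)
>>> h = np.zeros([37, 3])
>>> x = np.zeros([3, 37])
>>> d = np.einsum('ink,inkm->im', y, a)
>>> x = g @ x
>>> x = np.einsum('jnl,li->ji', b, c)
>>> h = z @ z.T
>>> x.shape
(37, 5)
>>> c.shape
(3, 5)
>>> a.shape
(11, 5, 5, 2)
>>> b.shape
(37, 11, 3)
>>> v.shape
(3, 2, 5)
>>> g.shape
(5, 3)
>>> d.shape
(11, 2)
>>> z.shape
(2, 3)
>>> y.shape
(11, 5, 5)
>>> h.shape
(2, 2)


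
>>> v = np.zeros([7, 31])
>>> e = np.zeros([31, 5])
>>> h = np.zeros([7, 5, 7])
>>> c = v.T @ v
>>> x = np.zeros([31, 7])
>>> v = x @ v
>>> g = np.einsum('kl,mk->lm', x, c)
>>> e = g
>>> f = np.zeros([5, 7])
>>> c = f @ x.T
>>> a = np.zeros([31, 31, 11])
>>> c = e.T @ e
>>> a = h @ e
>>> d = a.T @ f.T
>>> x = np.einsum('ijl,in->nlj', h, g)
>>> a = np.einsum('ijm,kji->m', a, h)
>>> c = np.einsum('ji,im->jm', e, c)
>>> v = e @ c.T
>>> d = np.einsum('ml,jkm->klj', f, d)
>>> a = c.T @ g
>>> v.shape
(7, 7)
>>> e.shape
(7, 31)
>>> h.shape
(7, 5, 7)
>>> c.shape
(7, 31)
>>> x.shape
(31, 7, 5)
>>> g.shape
(7, 31)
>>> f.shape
(5, 7)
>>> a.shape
(31, 31)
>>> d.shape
(5, 7, 31)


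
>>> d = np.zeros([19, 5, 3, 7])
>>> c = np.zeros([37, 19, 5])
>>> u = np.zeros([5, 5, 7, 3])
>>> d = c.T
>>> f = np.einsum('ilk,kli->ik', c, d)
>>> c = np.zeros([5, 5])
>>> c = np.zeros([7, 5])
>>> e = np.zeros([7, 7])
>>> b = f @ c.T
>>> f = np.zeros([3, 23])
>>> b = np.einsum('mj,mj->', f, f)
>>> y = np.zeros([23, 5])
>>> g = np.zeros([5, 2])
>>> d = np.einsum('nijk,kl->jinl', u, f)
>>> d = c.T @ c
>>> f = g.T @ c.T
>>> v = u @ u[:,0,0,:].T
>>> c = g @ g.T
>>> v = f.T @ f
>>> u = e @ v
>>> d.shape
(5, 5)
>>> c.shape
(5, 5)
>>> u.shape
(7, 7)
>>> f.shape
(2, 7)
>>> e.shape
(7, 7)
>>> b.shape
()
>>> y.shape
(23, 5)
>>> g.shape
(5, 2)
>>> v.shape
(7, 7)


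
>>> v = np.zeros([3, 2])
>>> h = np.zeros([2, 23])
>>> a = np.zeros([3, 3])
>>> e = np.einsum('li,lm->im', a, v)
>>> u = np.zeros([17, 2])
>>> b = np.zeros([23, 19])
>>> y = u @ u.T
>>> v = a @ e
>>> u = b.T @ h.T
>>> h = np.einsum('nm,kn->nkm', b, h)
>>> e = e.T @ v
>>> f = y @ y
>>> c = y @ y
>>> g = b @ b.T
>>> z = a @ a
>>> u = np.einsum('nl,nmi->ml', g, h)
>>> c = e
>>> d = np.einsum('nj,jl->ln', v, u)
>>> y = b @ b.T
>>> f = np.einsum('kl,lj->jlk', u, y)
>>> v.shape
(3, 2)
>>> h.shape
(23, 2, 19)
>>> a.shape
(3, 3)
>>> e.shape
(2, 2)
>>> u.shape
(2, 23)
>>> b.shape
(23, 19)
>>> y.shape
(23, 23)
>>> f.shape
(23, 23, 2)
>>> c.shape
(2, 2)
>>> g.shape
(23, 23)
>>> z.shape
(3, 3)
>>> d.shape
(23, 3)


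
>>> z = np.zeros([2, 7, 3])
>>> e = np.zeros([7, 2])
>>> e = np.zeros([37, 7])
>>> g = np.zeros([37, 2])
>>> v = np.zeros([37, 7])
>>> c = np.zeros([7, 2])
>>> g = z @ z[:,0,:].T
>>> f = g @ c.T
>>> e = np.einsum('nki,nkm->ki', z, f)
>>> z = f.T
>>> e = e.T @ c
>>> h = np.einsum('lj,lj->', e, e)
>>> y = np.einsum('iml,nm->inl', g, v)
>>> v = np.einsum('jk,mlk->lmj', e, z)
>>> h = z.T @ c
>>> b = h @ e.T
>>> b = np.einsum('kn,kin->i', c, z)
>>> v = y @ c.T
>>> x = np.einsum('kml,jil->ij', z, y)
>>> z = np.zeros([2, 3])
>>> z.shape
(2, 3)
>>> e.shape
(3, 2)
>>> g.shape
(2, 7, 2)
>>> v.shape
(2, 37, 7)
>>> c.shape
(7, 2)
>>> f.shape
(2, 7, 7)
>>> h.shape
(2, 7, 2)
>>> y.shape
(2, 37, 2)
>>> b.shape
(7,)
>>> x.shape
(37, 2)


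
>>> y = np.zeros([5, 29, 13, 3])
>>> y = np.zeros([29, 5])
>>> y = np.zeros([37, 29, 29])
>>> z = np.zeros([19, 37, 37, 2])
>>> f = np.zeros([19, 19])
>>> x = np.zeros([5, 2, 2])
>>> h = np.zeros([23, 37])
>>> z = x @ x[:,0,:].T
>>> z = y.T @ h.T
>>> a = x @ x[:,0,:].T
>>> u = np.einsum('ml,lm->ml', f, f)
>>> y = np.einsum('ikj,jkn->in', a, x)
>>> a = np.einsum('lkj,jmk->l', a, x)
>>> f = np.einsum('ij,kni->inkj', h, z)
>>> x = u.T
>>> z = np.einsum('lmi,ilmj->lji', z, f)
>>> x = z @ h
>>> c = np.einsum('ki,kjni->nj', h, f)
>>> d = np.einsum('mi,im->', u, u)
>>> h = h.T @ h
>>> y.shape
(5, 2)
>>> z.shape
(29, 37, 23)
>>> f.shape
(23, 29, 29, 37)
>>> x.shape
(29, 37, 37)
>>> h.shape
(37, 37)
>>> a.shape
(5,)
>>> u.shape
(19, 19)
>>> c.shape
(29, 29)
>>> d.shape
()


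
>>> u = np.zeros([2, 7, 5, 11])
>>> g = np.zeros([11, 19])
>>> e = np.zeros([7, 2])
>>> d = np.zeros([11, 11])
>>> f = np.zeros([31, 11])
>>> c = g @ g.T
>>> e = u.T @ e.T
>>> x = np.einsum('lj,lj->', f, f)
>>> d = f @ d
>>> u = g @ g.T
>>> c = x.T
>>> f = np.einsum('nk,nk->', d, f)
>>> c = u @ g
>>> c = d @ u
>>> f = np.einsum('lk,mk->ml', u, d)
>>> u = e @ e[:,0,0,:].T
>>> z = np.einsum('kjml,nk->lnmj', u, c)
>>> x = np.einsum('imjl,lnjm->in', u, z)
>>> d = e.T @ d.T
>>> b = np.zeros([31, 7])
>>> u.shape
(11, 5, 7, 11)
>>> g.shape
(11, 19)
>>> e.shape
(11, 5, 7, 7)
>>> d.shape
(7, 7, 5, 31)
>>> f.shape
(31, 11)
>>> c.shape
(31, 11)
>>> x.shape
(11, 31)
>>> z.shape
(11, 31, 7, 5)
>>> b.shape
(31, 7)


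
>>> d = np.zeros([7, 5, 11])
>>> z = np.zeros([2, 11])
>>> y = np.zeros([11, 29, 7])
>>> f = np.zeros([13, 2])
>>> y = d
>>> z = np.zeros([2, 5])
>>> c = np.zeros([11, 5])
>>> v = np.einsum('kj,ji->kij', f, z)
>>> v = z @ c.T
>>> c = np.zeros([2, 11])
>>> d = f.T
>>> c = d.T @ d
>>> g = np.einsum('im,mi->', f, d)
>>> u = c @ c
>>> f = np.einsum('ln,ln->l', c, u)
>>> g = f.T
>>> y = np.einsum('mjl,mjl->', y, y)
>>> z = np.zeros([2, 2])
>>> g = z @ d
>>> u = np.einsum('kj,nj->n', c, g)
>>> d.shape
(2, 13)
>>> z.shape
(2, 2)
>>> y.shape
()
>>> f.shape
(13,)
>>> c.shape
(13, 13)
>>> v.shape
(2, 11)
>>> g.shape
(2, 13)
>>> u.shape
(2,)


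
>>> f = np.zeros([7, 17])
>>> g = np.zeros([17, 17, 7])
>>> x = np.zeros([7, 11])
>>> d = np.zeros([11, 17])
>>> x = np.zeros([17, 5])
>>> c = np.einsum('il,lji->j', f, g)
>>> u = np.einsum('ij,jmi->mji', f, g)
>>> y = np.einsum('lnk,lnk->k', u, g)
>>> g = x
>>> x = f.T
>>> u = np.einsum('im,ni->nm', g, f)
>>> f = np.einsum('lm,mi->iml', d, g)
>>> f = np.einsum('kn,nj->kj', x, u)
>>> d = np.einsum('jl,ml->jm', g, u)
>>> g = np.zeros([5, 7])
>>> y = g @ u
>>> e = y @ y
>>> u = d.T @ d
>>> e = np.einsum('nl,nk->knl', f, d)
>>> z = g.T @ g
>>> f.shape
(17, 5)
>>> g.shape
(5, 7)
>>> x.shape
(17, 7)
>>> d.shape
(17, 7)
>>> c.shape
(17,)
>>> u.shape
(7, 7)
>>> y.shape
(5, 5)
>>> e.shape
(7, 17, 5)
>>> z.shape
(7, 7)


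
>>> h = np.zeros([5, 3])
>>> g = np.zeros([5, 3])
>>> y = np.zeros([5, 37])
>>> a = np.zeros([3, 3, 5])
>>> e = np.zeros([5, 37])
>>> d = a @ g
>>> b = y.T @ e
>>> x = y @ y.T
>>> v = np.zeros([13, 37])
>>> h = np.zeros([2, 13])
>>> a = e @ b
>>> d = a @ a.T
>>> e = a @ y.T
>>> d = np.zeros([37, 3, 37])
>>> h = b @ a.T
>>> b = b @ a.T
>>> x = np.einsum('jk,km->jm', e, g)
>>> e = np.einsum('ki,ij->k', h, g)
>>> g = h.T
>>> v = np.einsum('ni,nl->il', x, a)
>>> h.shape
(37, 5)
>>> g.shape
(5, 37)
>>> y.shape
(5, 37)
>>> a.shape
(5, 37)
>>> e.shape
(37,)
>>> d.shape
(37, 3, 37)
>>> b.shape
(37, 5)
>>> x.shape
(5, 3)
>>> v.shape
(3, 37)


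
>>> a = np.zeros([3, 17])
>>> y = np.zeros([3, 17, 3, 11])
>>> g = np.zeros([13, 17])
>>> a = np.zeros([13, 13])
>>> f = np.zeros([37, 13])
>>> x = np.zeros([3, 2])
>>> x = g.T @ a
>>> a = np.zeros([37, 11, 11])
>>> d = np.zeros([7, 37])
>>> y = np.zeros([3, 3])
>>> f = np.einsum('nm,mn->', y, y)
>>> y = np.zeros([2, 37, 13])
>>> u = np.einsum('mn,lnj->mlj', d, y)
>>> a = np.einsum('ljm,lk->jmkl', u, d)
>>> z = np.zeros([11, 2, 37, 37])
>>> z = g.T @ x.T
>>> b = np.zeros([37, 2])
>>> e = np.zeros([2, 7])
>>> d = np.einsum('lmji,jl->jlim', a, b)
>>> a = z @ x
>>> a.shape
(17, 13)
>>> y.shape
(2, 37, 13)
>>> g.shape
(13, 17)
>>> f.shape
()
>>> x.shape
(17, 13)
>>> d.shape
(37, 2, 7, 13)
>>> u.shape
(7, 2, 13)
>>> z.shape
(17, 17)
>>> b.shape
(37, 2)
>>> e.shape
(2, 7)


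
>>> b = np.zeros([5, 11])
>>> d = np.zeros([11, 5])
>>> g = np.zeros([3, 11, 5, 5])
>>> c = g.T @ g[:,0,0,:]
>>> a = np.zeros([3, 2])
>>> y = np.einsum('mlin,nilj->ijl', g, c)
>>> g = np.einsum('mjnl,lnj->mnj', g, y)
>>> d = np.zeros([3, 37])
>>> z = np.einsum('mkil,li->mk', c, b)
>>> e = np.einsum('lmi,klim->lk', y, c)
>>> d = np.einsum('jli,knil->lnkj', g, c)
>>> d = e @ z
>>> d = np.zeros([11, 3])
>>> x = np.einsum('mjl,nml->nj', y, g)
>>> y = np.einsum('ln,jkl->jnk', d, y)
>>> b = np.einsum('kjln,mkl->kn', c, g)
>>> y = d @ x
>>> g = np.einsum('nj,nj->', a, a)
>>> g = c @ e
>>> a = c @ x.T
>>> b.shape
(5, 5)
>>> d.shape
(11, 3)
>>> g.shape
(5, 5, 11, 5)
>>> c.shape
(5, 5, 11, 5)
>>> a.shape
(5, 5, 11, 3)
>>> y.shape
(11, 5)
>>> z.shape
(5, 5)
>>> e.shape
(5, 5)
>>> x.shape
(3, 5)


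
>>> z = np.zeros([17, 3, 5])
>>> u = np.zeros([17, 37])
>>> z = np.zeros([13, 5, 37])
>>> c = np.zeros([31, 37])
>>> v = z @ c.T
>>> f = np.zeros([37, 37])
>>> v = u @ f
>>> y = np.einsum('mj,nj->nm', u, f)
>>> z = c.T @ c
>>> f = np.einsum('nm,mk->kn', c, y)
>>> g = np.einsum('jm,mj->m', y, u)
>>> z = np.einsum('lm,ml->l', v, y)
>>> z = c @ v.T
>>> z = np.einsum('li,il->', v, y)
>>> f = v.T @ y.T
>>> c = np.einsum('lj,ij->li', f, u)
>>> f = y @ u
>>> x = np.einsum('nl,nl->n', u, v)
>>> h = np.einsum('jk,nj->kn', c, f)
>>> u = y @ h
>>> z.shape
()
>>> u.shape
(37, 37)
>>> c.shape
(37, 17)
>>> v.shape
(17, 37)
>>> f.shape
(37, 37)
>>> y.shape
(37, 17)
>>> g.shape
(17,)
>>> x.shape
(17,)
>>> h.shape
(17, 37)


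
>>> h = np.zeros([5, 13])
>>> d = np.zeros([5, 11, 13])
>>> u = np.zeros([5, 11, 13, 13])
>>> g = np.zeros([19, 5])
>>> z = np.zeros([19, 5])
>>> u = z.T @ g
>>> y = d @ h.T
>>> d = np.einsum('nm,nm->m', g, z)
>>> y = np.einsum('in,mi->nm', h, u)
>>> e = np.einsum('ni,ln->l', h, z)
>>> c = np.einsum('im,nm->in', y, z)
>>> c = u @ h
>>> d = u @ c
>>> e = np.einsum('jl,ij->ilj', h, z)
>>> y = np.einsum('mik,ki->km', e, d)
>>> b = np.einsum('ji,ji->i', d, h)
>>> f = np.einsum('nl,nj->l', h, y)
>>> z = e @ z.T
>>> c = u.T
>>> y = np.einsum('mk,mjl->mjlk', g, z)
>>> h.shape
(5, 13)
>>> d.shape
(5, 13)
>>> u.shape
(5, 5)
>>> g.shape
(19, 5)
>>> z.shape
(19, 13, 19)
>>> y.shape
(19, 13, 19, 5)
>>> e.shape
(19, 13, 5)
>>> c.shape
(5, 5)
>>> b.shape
(13,)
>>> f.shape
(13,)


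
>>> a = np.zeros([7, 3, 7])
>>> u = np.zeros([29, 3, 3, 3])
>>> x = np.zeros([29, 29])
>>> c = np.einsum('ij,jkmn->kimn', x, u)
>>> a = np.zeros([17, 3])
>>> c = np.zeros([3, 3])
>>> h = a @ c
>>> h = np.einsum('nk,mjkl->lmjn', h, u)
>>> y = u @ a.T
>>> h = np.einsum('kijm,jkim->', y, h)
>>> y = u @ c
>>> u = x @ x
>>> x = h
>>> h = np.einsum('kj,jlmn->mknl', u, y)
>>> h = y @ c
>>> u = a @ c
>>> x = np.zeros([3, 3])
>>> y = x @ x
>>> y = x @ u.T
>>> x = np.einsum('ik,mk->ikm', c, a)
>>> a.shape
(17, 3)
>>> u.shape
(17, 3)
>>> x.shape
(3, 3, 17)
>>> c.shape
(3, 3)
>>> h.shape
(29, 3, 3, 3)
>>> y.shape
(3, 17)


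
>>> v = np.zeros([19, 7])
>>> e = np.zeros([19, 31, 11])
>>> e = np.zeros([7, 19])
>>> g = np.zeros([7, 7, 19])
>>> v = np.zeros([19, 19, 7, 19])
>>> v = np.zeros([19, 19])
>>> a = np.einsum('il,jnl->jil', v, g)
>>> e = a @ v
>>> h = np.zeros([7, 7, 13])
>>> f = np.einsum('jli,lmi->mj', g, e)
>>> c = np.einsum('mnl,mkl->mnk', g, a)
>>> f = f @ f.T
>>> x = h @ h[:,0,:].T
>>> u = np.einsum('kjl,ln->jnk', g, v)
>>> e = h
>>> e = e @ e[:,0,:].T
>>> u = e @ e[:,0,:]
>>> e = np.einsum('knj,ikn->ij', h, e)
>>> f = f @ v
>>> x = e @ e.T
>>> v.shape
(19, 19)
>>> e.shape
(7, 13)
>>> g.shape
(7, 7, 19)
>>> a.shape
(7, 19, 19)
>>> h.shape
(7, 7, 13)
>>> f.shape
(19, 19)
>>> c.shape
(7, 7, 19)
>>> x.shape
(7, 7)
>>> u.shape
(7, 7, 7)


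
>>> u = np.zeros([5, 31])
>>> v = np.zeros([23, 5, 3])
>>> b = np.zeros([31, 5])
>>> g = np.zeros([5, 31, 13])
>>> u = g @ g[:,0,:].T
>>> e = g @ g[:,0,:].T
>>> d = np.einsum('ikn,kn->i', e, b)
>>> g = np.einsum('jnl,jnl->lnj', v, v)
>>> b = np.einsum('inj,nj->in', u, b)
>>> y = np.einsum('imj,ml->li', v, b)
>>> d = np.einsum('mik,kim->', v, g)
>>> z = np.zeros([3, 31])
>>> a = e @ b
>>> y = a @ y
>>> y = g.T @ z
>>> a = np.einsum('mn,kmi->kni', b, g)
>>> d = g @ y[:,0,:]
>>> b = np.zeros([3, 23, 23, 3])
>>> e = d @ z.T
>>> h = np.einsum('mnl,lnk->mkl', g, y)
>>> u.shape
(5, 31, 5)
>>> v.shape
(23, 5, 3)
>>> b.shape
(3, 23, 23, 3)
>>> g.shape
(3, 5, 23)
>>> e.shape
(3, 5, 3)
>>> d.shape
(3, 5, 31)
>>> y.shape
(23, 5, 31)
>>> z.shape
(3, 31)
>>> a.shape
(3, 31, 23)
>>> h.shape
(3, 31, 23)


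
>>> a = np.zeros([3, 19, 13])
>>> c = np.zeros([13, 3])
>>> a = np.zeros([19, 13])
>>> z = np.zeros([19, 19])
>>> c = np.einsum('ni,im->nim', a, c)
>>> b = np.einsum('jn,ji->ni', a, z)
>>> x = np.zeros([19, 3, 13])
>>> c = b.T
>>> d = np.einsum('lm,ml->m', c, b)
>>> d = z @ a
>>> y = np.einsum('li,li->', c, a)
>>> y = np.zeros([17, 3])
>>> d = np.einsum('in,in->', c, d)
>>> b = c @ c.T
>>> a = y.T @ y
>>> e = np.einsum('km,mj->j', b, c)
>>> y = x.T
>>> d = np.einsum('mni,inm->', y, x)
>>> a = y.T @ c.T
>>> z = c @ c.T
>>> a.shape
(19, 3, 19)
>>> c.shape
(19, 13)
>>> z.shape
(19, 19)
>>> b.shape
(19, 19)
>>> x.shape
(19, 3, 13)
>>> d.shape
()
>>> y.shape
(13, 3, 19)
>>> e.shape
(13,)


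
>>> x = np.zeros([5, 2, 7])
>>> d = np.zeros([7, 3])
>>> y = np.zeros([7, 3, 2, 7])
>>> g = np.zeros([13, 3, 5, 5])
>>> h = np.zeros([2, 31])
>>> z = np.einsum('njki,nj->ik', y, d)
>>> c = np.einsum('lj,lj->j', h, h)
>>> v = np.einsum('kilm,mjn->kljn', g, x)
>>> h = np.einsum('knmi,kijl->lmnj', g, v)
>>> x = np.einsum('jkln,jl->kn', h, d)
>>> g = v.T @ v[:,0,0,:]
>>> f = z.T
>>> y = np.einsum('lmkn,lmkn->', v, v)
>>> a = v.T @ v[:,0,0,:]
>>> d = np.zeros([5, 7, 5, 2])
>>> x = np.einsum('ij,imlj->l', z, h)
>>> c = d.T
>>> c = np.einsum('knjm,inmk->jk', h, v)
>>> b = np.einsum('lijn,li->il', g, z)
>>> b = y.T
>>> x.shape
(3,)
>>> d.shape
(5, 7, 5, 2)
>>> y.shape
()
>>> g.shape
(7, 2, 5, 7)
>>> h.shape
(7, 5, 3, 2)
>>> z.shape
(7, 2)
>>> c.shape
(3, 7)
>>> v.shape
(13, 5, 2, 7)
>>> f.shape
(2, 7)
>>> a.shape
(7, 2, 5, 7)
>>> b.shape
()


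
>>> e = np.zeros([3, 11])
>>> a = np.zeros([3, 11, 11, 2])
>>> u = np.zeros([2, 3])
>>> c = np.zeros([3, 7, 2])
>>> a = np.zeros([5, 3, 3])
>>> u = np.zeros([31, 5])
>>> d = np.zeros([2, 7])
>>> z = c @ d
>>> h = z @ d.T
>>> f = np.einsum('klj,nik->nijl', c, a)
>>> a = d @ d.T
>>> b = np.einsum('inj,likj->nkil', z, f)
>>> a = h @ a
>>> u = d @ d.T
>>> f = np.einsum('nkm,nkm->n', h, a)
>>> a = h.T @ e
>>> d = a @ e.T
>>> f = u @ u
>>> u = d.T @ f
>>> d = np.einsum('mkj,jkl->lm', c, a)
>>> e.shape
(3, 11)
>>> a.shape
(2, 7, 11)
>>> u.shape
(3, 7, 2)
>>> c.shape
(3, 7, 2)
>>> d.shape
(11, 3)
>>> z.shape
(3, 7, 7)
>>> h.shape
(3, 7, 2)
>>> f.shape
(2, 2)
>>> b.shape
(7, 2, 3, 5)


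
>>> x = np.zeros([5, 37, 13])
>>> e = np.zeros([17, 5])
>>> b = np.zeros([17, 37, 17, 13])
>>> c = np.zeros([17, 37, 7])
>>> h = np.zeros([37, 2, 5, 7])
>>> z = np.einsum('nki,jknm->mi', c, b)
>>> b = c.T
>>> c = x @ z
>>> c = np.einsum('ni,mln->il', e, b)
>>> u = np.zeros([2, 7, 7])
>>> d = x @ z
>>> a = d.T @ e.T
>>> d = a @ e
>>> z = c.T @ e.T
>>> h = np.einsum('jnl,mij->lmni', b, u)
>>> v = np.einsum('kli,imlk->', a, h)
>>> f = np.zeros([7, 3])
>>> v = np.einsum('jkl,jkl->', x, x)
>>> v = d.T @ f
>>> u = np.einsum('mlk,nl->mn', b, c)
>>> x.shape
(5, 37, 13)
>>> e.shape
(17, 5)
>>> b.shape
(7, 37, 17)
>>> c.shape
(5, 37)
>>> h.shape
(17, 2, 37, 7)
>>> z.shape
(37, 17)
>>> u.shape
(7, 5)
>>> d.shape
(7, 37, 5)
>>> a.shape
(7, 37, 17)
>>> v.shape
(5, 37, 3)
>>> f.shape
(7, 3)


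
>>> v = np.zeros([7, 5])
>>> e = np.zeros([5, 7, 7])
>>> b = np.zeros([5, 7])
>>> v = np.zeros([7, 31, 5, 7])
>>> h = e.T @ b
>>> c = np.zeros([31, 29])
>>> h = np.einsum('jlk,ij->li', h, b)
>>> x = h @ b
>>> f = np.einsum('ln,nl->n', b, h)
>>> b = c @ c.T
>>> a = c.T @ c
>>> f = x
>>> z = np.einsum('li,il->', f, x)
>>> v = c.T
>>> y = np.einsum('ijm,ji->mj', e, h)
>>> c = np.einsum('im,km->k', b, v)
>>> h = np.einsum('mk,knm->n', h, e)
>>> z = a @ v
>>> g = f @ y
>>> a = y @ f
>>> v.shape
(29, 31)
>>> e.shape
(5, 7, 7)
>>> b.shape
(31, 31)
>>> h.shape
(7,)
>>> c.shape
(29,)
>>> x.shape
(7, 7)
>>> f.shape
(7, 7)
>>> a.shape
(7, 7)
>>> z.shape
(29, 31)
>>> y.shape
(7, 7)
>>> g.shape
(7, 7)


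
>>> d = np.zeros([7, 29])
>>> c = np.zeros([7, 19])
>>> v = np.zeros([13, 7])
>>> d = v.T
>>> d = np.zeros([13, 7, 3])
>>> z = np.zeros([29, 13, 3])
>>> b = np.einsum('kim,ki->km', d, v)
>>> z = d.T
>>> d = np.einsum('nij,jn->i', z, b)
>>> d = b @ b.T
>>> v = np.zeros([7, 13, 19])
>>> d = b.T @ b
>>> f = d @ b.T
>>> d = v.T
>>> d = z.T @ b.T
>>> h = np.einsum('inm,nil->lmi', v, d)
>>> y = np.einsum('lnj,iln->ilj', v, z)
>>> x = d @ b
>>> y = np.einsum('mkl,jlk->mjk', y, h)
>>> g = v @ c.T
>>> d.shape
(13, 7, 13)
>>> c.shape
(7, 19)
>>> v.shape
(7, 13, 19)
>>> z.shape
(3, 7, 13)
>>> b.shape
(13, 3)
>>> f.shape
(3, 13)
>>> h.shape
(13, 19, 7)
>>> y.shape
(3, 13, 7)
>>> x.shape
(13, 7, 3)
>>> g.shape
(7, 13, 7)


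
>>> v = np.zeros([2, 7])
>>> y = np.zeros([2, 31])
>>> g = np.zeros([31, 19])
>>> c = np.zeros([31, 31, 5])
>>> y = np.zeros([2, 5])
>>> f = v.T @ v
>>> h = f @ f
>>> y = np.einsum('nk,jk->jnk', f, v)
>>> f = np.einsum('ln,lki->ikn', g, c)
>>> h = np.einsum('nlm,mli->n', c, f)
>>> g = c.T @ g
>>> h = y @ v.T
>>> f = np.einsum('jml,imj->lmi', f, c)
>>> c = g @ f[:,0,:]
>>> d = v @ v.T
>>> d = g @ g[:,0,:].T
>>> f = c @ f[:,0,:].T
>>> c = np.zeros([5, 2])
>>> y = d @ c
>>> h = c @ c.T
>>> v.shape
(2, 7)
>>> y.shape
(5, 31, 2)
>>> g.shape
(5, 31, 19)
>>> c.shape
(5, 2)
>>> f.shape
(5, 31, 19)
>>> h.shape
(5, 5)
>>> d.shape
(5, 31, 5)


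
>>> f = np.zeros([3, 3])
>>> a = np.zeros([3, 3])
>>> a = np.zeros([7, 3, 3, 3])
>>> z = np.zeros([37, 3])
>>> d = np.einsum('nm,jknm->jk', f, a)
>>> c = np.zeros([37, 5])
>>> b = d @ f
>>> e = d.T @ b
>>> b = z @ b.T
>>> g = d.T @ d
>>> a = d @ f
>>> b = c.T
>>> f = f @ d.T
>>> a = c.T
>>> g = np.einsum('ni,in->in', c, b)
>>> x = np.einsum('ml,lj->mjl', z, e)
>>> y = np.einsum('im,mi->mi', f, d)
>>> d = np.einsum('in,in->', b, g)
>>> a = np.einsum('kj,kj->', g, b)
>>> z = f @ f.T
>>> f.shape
(3, 7)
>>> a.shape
()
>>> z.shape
(3, 3)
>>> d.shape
()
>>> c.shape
(37, 5)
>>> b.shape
(5, 37)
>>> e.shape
(3, 3)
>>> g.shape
(5, 37)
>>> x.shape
(37, 3, 3)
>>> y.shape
(7, 3)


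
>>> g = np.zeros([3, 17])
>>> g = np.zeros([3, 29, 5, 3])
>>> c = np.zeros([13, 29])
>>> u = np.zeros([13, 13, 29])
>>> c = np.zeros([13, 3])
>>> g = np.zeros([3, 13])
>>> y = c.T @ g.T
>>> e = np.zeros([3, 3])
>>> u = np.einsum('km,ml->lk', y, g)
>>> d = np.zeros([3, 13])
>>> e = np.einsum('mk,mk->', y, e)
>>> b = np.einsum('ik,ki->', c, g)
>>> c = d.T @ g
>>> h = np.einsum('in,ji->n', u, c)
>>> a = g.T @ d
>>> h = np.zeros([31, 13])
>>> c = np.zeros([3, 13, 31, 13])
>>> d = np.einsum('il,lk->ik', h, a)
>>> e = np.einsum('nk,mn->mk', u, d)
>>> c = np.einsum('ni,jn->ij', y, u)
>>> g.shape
(3, 13)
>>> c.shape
(3, 13)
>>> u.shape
(13, 3)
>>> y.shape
(3, 3)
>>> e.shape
(31, 3)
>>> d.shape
(31, 13)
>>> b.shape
()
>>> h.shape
(31, 13)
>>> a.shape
(13, 13)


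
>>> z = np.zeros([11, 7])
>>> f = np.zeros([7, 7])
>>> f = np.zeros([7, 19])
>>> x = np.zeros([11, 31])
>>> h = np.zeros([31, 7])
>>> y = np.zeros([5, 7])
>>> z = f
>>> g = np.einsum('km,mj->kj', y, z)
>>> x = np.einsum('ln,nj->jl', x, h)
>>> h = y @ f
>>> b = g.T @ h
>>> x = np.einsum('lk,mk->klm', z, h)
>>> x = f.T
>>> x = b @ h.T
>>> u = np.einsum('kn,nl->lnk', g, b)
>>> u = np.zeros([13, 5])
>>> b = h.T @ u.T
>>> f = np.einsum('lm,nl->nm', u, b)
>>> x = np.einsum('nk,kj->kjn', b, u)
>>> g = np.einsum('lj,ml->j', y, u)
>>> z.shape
(7, 19)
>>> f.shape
(19, 5)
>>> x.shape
(13, 5, 19)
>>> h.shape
(5, 19)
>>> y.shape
(5, 7)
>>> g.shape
(7,)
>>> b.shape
(19, 13)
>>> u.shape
(13, 5)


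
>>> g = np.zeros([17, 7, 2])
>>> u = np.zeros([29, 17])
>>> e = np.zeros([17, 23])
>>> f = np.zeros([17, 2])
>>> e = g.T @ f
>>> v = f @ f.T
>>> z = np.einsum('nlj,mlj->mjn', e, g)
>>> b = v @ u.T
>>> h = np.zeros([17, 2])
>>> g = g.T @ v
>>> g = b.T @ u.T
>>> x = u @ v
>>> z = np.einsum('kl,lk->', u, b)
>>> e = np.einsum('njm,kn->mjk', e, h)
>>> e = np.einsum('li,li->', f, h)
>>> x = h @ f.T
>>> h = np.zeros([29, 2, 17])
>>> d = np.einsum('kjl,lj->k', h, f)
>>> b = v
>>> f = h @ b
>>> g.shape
(29, 29)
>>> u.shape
(29, 17)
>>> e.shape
()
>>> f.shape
(29, 2, 17)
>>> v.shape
(17, 17)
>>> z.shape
()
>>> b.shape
(17, 17)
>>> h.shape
(29, 2, 17)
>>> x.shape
(17, 17)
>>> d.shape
(29,)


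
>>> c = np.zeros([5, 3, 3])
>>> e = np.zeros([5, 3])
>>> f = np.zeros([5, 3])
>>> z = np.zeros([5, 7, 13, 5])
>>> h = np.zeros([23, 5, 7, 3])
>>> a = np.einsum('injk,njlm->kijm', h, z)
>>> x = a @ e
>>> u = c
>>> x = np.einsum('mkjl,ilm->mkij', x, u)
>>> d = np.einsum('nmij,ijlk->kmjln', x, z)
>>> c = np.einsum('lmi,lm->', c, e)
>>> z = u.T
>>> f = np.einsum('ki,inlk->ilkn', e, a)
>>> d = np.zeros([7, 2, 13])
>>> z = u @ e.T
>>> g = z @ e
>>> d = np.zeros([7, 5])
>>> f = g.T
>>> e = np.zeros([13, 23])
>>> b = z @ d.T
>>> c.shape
()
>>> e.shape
(13, 23)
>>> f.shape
(3, 3, 5)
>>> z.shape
(5, 3, 5)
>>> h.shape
(23, 5, 7, 3)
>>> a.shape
(3, 23, 7, 5)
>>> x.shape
(3, 23, 5, 7)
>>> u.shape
(5, 3, 3)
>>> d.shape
(7, 5)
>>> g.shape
(5, 3, 3)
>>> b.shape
(5, 3, 7)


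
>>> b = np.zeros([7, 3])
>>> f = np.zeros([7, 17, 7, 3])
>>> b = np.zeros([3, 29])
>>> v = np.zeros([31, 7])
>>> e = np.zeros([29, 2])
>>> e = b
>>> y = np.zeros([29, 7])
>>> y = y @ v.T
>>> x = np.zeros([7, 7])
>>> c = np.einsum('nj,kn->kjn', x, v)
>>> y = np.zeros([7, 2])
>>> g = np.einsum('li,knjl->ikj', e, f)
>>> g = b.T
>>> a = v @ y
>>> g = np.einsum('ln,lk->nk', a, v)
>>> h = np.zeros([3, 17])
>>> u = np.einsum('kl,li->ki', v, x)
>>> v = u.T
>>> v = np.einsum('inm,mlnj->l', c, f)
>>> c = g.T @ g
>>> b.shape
(3, 29)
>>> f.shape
(7, 17, 7, 3)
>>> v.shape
(17,)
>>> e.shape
(3, 29)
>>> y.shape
(7, 2)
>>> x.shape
(7, 7)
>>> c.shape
(7, 7)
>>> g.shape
(2, 7)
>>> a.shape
(31, 2)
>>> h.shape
(3, 17)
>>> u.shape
(31, 7)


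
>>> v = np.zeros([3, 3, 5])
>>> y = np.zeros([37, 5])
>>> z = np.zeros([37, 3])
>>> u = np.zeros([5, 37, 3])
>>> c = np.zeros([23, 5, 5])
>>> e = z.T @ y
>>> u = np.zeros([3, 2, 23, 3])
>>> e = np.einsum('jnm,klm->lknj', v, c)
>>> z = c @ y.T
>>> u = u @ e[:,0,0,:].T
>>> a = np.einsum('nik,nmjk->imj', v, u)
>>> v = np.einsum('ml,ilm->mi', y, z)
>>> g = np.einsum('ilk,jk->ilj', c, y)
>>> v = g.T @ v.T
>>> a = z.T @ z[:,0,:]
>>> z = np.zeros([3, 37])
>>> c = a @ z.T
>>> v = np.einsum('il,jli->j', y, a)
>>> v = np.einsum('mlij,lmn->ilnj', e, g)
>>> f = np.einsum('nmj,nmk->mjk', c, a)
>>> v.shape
(3, 23, 37, 3)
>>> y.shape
(37, 5)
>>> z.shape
(3, 37)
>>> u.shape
(3, 2, 23, 5)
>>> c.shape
(37, 5, 3)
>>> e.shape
(5, 23, 3, 3)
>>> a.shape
(37, 5, 37)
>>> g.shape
(23, 5, 37)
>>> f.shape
(5, 3, 37)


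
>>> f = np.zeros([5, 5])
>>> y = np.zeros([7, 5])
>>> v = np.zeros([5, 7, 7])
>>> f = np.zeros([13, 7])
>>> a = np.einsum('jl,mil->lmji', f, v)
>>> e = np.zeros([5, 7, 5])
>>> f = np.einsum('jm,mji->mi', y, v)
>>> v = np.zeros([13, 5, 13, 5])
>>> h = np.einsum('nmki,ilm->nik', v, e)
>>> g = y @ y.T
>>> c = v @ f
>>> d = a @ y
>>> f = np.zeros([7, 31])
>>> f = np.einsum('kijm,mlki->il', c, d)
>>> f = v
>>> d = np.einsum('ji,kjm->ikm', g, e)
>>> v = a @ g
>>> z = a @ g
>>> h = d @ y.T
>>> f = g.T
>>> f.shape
(7, 7)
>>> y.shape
(7, 5)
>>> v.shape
(7, 5, 13, 7)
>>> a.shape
(7, 5, 13, 7)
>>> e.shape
(5, 7, 5)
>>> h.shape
(7, 5, 7)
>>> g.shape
(7, 7)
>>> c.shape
(13, 5, 13, 7)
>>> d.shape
(7, 5, 5)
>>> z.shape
(7, 5, 13, 7)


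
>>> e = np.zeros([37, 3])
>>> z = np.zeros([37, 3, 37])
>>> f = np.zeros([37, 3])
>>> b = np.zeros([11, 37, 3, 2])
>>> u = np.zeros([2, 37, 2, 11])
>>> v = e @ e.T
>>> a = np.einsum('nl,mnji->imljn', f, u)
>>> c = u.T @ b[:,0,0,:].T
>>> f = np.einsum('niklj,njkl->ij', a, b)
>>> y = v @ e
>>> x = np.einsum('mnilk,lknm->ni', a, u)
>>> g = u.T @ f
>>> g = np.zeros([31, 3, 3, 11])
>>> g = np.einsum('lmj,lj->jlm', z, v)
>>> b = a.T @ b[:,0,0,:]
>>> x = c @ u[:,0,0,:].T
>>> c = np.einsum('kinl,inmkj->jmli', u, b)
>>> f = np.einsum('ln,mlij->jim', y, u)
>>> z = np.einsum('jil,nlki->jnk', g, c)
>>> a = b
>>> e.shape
(37, 3)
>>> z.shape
(37, 2, 11)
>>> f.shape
(11, 2, 2)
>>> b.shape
(37, 2, 3, 2, 2)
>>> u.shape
(2, 37, 2, 11)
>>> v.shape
(37, 37)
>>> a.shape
(37, 2, 3, 2, 2)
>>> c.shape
(2, 3, 11, 37)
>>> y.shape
(37, 3)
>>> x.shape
(11, 2, 37, 2)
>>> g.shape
(37, 37, 3)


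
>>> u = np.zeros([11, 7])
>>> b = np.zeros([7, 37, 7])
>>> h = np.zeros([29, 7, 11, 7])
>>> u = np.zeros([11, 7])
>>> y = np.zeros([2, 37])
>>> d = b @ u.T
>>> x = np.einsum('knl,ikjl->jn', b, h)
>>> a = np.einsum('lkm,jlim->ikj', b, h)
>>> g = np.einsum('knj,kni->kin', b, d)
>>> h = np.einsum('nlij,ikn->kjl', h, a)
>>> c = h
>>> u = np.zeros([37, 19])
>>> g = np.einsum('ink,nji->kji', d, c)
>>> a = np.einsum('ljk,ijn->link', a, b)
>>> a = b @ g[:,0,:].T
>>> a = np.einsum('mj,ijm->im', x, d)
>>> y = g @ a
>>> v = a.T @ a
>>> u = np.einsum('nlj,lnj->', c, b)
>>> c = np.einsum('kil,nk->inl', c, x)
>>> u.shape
()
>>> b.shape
(7, 37, 7)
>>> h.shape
(37, 7, 7)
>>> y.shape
(11, 7, 11)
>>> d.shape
(7, 37, 11)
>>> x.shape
(11, 37)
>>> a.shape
(7, 11)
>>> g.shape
(11, 7, 7)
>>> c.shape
(7, 11, 7)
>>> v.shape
(11, 11)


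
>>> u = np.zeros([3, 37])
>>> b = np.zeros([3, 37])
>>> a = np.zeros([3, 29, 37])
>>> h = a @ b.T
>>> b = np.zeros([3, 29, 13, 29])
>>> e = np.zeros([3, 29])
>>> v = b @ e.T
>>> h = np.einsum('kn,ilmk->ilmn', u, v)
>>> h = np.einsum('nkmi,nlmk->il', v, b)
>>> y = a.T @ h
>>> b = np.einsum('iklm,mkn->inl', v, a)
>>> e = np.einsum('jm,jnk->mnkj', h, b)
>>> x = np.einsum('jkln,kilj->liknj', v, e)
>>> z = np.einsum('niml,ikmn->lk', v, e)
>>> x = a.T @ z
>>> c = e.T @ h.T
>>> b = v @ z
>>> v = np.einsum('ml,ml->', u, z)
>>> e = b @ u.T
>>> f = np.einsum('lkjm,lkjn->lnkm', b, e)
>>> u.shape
(3, 37)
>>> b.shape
(3, 29, 13, 37)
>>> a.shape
(3, 29, 37)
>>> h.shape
(3, 29)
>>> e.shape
(3, 29, 13, 3)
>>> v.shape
()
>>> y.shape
(37, 29, 29)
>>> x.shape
(37, 29, 37)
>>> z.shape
(3, 37)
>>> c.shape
(3, 13, 37, 3)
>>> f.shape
(3, 3, 29, 37)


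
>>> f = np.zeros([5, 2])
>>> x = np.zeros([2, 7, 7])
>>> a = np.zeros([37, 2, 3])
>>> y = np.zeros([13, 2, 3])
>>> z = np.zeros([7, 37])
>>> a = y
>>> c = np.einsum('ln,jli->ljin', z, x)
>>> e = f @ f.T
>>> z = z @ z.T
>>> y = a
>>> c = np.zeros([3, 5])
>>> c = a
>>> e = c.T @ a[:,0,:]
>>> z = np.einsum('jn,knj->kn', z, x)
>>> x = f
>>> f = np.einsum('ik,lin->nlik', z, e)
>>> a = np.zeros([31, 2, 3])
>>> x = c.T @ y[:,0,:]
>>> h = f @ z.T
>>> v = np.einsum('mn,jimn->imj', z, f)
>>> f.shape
(3, 3, 2, 7)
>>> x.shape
(3, 2, 3)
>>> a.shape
(31, 2, 3)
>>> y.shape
(13, 2, 3)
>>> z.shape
(2, 7)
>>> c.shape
(13, 2, 3)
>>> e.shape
(3, 2, 3)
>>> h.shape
(3, 3, 2, 2)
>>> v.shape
(3, 2, 3)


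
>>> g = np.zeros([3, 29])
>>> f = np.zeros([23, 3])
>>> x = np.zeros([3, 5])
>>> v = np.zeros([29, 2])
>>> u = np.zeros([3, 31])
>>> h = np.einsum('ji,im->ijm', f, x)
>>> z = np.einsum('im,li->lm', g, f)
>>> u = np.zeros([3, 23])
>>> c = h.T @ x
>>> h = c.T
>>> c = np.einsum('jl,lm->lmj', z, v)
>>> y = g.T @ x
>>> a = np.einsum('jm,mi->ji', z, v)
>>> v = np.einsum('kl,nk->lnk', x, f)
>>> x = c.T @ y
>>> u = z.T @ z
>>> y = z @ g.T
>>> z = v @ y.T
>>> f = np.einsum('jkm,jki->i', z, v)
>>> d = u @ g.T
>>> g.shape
(3, 29)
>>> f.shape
(3,)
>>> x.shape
(23, 2, 5)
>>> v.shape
(5, 23, 3)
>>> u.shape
(29, 29)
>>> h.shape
(5, 23, 5)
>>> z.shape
(5, 23, 23)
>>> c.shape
(29, 2, 23)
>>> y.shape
(23, 3)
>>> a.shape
(23, 2)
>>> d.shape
(29, 3)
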